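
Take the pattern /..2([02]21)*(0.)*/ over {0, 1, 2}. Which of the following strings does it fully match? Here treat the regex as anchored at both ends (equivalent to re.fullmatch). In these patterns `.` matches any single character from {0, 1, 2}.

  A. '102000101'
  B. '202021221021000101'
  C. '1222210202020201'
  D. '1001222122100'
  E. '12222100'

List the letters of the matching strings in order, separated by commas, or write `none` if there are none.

A → match
B → match
C → match
D → no match
E → match

A, B, C, E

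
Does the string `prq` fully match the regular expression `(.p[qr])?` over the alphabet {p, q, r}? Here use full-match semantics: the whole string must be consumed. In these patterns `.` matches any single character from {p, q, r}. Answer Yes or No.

No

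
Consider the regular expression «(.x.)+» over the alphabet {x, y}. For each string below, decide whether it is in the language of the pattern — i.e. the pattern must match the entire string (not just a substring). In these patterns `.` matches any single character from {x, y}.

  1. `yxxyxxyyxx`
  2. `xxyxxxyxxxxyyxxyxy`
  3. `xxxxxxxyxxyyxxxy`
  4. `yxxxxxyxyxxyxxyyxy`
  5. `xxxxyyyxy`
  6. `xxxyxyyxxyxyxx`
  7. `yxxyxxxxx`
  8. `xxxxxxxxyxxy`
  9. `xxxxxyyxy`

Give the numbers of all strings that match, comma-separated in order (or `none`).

1 → no match
2 → match
3 → no match
4 → match
5 → no match
6 → no match
7 → match
8 → match
9 → match

2, 4, 7, 8, 9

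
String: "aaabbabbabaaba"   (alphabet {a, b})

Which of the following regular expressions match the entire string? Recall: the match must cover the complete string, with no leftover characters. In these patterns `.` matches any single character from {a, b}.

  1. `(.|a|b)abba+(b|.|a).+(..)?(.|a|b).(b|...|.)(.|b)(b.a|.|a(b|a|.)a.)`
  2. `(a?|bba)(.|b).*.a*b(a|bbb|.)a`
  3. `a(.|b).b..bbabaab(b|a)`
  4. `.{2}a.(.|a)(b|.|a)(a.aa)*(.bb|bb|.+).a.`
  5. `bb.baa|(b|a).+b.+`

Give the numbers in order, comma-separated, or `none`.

1 → no match
2 → no match
3 → match
4 → no match
5 → match

3, 5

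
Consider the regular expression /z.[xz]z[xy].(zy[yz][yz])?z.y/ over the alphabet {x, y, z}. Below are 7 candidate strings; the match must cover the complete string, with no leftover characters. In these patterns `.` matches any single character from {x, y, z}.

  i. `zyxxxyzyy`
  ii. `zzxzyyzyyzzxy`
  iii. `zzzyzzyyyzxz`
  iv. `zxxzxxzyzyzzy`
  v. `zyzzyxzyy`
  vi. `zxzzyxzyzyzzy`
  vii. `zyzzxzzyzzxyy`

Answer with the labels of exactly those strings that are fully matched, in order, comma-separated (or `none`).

ii, iv, v, vi

i → no match
ii → match
iii → no match — must end with `y`
iv → match
v → match
vi → match
vii → no match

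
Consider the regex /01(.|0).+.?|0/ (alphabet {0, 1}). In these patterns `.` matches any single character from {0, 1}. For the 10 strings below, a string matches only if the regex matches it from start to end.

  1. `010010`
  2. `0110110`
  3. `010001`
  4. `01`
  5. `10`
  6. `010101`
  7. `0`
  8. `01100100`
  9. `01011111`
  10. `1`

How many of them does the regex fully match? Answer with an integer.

1. `010010` → match
2. `0110110` → match
3. `010001` → match
4. `01` → no match
5. `10` → no match
6. `010101` → match
7. `0` → match
8. `01100100` → match
9. `01011111` → match
10. `1` → no match
Total matched: 7

7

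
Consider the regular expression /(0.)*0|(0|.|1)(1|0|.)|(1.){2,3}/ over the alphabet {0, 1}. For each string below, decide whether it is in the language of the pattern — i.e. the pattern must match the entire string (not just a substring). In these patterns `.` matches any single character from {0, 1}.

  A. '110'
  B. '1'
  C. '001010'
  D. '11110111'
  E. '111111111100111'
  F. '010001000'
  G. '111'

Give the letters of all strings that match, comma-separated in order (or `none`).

F

A → no match
B → no match
C → no match
D → no match
E → no match
F → match
G → no match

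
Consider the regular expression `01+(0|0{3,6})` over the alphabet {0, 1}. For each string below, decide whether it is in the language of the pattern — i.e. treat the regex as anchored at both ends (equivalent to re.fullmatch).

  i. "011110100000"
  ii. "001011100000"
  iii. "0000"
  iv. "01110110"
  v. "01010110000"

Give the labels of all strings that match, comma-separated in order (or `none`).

i. "011110100000" → no match
ii. "001011100000" → no match — must start with "01"
iii. "0000" → no match — must start with "01"
iv. "01110110" → no match
v. "01010110000" → no match

none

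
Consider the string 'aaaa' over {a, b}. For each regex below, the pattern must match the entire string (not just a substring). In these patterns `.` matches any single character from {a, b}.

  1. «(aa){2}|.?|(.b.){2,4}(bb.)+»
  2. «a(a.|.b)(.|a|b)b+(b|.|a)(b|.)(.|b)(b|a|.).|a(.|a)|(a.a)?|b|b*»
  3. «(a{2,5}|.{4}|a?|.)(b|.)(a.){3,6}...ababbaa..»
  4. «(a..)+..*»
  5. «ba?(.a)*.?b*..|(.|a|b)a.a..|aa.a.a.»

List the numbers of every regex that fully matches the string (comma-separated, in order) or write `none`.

1 → match
2 → no match
3 → no match
4 → match
5 → no match

1, 4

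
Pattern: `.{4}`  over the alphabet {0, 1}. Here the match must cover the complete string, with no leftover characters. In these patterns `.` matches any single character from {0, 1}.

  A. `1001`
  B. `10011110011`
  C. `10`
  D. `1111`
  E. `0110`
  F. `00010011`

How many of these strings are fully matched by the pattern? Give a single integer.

3

A. `1001` → match
B. `10011110011` → no match
C. `10` → no match
D. `1111` → match
E. `0110` → match
F. `00010011` → no match
Total matched: 3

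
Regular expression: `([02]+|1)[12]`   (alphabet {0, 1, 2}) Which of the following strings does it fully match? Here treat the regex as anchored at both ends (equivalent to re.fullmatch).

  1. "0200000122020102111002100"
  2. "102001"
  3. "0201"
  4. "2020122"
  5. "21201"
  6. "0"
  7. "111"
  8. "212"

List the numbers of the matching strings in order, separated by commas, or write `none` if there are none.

1 → no match
2 → no match
3 → match
4 → no match
5 → no match
6 → no match
7 → no match
8 → no match

3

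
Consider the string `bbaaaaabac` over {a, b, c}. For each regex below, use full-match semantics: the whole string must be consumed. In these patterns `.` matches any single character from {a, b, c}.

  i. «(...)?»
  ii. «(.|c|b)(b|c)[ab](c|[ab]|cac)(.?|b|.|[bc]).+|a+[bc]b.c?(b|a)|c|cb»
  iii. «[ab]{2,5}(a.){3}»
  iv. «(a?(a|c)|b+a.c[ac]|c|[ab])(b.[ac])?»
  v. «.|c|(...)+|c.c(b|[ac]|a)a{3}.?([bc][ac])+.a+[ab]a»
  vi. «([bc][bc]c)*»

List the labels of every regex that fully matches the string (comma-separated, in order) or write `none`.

i → no match
ii → match
iii → match
iv → no match
v → no match
vi → no match

ii, iii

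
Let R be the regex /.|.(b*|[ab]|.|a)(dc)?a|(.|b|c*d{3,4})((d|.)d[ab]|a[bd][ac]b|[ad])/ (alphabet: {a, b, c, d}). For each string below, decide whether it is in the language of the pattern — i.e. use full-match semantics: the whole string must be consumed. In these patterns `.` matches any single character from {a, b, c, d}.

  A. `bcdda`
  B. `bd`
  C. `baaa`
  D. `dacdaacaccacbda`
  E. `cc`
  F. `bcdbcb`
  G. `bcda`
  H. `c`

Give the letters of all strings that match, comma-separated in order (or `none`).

B, G, H

A → no match
B → match
C → no match
D → no match
E → no match
F → no match
G → match
H → match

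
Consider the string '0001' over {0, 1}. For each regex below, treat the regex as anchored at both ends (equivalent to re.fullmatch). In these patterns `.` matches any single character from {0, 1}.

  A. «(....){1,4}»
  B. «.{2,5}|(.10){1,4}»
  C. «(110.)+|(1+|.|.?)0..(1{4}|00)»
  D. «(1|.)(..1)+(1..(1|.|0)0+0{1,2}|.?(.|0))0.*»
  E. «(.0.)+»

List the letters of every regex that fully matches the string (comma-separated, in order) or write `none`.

A → match
B → match
C → no match
D → no match
E → no match

A, B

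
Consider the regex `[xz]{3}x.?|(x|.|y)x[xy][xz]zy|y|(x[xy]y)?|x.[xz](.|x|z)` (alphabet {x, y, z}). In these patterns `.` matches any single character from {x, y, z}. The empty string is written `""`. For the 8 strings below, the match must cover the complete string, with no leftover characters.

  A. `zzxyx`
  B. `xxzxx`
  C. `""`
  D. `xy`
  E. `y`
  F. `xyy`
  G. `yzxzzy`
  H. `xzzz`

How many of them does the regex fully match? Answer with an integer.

5

A → no match
B → match
C → match
D → no match
E → match
F → match
G → no match
H → match
Total matched: 5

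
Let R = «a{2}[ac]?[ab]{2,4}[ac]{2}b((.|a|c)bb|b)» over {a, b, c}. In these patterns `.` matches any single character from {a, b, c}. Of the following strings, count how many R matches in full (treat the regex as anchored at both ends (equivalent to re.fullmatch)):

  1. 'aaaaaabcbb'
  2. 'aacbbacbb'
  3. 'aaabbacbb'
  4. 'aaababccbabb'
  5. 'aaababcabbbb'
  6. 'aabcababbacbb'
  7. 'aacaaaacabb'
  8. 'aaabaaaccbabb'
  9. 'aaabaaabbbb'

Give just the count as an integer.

1. 'aaaaaabcbb' → match
2. 'aacbbacbb' → match
3. 'aaabbacbb' → match
4. 'aaababccbabb' → match
5. 'aaababcabbbb' → match
6 → no match
7. 'aacaaaacabb' → match
8 → match
9. 'aaabaaabbbb' → match
Total matched: 8

8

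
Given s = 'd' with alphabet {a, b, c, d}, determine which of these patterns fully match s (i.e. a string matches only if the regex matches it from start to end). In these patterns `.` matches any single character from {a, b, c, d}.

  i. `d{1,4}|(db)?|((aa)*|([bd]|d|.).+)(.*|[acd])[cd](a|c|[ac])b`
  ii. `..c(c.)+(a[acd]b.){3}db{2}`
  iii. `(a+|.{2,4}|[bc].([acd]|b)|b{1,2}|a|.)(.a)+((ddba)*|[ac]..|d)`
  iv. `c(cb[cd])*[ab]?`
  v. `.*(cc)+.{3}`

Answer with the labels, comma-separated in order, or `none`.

i

i → match
ii → no match — must end with 'b'
iii → no match
iv → no match — must start with 'c'
v → no match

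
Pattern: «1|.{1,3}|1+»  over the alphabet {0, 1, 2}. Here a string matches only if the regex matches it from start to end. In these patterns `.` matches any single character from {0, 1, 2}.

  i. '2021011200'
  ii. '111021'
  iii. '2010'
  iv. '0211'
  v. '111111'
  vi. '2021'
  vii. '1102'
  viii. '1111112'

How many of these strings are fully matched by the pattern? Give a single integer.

1

i → no match
ii → no match
iii → no match
iv → no match
v → match
vi → no match
vii → no match
viii → no match
Total matched: 1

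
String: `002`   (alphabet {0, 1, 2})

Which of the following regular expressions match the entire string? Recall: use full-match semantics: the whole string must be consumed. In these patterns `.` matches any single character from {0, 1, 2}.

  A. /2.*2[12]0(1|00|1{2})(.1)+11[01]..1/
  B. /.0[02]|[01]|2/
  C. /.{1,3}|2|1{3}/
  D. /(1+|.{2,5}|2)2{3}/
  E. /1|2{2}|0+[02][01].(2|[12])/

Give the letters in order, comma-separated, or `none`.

A → no match — must start with `2`
B → match
C → match
D → no match
E → no match

B, C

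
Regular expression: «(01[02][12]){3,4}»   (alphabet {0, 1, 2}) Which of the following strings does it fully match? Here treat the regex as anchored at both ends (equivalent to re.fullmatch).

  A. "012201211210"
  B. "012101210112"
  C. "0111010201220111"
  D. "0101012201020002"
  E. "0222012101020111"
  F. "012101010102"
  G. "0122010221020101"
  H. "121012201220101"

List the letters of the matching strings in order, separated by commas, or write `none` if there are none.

F

A → no match
B → no match
C → no match
D → no match
E → no match — must start with "01"
F → match
G → no match
H → no match — must start with "01"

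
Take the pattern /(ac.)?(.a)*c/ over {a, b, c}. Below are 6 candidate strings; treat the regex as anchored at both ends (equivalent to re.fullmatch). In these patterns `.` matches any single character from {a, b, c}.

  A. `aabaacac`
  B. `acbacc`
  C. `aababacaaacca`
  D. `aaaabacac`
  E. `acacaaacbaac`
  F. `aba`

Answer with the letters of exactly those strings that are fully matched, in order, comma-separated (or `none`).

A → no match
B → no match
C → no match — must end with `c`
D → match
E → no match
F → no match — must end with `c`

D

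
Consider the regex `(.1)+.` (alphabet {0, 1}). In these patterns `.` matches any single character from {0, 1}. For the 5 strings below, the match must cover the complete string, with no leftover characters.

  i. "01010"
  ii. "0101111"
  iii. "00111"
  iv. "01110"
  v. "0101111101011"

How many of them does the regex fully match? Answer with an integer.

i → match
ii → match
iii → no match
iv → match
v → match
Total matched: 4

4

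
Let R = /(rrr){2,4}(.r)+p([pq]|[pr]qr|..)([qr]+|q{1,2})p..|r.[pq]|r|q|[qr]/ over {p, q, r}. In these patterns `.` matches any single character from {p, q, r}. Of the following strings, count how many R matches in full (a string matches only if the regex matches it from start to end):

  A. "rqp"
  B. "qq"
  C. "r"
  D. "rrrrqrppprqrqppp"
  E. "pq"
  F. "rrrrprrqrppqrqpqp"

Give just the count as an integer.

A → match
B → no match
C → match
D → no match
E → no match
F → no match
Total matched: 2

2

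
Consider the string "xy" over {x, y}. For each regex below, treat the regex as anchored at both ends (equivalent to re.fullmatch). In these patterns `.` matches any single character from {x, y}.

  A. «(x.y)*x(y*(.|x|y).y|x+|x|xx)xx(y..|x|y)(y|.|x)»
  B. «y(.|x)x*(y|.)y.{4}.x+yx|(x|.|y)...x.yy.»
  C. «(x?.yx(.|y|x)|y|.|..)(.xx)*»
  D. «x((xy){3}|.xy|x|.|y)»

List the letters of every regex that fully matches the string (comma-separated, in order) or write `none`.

A → no match
B → no match
C → match
D → match

C, D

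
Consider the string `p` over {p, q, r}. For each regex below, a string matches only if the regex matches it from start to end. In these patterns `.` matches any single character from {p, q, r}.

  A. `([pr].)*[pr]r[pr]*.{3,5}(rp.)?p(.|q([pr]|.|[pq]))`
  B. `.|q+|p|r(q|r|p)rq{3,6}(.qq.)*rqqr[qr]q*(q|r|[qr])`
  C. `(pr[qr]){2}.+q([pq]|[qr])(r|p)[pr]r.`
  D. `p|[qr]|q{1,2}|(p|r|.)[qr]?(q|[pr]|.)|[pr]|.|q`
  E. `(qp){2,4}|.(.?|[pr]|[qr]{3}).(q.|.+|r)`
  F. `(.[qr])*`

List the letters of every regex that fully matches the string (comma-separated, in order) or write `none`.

A → no match
B → match
C → no match — must start with `pr`
D → match
E → no match
F → no match

B, D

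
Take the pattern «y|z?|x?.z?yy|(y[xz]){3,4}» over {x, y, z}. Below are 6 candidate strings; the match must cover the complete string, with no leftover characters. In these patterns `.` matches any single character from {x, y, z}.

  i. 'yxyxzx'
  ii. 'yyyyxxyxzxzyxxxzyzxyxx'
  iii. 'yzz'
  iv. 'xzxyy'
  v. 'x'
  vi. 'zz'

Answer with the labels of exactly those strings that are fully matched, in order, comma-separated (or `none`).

none

i. 'yxyxzx' → no match
ii → no match
iii. 'yzz' → no match
iv. 'xzxyy' → no match
v. 'x' → no match
vi. 'zz' → no match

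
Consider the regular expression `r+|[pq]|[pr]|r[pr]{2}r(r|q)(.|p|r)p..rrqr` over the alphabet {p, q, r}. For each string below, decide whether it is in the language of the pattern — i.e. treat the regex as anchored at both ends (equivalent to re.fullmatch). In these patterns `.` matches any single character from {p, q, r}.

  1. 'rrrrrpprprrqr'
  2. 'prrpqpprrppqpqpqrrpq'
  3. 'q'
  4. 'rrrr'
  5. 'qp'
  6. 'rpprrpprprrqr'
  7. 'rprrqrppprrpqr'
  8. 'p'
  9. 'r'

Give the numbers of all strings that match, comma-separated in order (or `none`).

1 → match
2 → no match
3 → match
4 → match
5 → no match
6 → match
7 → no match
8 → match
9 → match

1, 3, 4, 6, 8, 9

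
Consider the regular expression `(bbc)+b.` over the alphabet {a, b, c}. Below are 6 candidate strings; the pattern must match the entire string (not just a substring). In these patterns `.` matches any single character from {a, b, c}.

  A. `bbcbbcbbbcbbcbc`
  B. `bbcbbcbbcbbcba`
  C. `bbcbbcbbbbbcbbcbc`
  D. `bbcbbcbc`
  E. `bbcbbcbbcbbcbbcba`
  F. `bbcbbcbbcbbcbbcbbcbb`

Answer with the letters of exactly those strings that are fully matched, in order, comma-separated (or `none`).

B, D, E, F

A → no match
B → match
C → no match
D → match
E → match
F → match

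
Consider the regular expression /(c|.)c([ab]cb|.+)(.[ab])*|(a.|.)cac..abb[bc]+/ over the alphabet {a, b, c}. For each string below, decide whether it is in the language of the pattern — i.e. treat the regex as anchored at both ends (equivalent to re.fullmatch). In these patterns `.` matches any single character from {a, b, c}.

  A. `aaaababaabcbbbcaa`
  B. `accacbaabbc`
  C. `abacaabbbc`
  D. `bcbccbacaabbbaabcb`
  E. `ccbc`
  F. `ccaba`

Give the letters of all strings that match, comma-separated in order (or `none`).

A → no match
B → match
C → no match
D → match
E → match
F → match

B, D, E, F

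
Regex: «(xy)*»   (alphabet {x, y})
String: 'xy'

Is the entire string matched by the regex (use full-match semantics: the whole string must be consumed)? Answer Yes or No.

Yes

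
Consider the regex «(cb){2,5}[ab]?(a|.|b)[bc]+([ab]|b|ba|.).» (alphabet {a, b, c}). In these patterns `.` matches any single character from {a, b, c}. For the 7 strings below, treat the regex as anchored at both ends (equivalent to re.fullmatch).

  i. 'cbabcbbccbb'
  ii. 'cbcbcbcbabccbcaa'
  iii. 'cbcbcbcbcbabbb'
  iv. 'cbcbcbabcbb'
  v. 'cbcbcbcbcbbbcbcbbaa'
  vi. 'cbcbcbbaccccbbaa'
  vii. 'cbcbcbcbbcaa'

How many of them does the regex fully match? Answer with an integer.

6

i → no match
ii → match
iii → match
iv → match
v → match
vi → match
vii → match
Total matched: 6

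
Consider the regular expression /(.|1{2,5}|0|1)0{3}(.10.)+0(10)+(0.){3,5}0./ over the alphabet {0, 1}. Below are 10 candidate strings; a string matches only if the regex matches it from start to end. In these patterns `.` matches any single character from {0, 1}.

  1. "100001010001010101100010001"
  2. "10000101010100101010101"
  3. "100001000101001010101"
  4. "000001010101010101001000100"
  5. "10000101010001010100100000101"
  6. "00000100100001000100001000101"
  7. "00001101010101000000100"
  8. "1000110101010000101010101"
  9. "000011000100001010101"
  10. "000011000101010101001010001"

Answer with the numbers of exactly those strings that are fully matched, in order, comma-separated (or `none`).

1 → no match
2 → match
3 → match
4 → match
5 → match
6 → no match
7 → match
8 → match
9 → match
10 → match

2, 3, 4, 5, 7, 8, 9, 10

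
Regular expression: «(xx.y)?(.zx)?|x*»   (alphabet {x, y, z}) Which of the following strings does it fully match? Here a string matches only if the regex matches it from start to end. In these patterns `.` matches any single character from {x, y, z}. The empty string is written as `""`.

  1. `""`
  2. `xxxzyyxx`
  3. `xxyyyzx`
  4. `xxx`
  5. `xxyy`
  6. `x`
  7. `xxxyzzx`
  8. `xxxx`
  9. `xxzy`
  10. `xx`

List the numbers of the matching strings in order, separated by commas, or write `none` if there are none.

1, 3, 4, 5, 6, 7, 8, 9, 10

1 → match
2 → no match
3 → match
4 → match
5 → match
6 → match
7 → match
8 → match
9 → match
10 → match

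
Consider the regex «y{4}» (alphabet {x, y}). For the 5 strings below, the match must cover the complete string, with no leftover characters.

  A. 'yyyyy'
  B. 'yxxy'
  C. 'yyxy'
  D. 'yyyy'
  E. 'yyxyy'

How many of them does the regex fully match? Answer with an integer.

A → no match
B → no match
C → no match
D → match
E → no match
Total matched: 1

1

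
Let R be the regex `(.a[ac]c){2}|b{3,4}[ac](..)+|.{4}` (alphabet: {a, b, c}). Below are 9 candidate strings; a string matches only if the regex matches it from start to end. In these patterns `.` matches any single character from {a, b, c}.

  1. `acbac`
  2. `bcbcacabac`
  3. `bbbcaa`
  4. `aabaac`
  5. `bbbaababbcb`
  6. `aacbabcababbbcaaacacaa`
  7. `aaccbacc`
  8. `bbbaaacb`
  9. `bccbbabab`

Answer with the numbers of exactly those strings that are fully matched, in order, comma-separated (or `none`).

3, 7, 8

1 → no match
2 → no match
3 → match
4 → no match
5 → no match
6 → no match
7 → match
8 → match
9 → no match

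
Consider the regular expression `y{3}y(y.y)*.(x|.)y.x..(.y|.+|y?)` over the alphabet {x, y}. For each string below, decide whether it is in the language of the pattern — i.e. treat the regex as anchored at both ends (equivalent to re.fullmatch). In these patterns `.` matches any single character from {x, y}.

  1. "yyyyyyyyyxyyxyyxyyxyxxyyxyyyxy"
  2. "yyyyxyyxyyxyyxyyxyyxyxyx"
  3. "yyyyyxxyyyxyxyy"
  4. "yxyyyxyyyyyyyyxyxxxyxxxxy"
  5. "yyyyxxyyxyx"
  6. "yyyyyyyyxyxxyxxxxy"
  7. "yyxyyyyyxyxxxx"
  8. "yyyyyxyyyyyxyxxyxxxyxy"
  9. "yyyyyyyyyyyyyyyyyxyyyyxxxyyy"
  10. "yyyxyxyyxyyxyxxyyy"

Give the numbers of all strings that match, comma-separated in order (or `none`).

1 → no match
2 → no match
3 → no match
4 → no match
5 → match
6 → match
7 → no match
8 → match
9 → match
10 → no match

5, 6, 8, 9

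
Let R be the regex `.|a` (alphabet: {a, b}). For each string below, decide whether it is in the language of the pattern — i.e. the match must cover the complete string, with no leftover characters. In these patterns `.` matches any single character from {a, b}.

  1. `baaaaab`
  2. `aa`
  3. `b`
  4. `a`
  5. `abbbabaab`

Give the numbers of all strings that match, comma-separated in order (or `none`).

1 → no match
2 → no match
3 → match
4 → match
5 → no match

3, 4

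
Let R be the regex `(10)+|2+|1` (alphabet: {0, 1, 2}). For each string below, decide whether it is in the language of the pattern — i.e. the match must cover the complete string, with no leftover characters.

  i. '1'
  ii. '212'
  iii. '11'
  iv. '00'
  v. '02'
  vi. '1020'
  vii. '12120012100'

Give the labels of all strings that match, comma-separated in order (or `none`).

i

i → match
ii → no match
iii → no match
iv → no match
v → no match
vi → no match
vii → no match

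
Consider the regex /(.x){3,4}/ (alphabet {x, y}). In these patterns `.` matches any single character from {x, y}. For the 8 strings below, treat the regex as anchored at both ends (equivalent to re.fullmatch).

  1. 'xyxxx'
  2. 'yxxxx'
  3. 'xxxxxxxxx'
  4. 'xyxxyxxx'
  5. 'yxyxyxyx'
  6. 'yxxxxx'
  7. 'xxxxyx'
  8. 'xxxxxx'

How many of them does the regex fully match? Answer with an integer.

1 → no match
2 → no match
3 → no match
4 → no match
5 → match
6 → match
7 → match
8 → match
Total matched: 4

4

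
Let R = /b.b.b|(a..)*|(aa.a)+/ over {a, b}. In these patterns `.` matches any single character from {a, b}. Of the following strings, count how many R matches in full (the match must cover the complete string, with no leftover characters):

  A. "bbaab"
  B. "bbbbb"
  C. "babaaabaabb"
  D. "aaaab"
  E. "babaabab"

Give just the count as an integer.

A → no match
B → match
C → no match
D → no match
E → no match
Total matched: 1

1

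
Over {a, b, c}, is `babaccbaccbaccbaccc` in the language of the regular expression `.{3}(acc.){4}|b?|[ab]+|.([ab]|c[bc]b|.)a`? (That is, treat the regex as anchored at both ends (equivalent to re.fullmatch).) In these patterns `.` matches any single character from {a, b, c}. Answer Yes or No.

Yes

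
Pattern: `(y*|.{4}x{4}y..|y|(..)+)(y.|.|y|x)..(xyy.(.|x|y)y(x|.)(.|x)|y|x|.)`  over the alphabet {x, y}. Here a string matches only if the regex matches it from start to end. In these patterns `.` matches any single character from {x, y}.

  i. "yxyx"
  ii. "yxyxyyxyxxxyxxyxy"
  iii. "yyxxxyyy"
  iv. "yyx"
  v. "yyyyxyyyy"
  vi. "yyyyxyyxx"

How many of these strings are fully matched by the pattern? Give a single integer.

i → match
ii → no match
iii → match
iv → no match
v → no match
vi → no match
Total matched: 2

2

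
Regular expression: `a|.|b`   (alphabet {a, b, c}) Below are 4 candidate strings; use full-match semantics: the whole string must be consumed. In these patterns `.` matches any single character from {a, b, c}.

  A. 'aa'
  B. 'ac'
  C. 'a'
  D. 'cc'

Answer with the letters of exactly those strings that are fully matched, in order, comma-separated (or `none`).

C

A → no match
B → no match
C → match
D → no match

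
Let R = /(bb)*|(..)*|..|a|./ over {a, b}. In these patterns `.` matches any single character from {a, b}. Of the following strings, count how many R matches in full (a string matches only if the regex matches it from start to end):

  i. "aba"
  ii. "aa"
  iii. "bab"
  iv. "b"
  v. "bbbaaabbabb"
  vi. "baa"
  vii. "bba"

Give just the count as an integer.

2

i. "aba" → no match
ii. "aa" → match
iii. "bab" → no match
iv. "b" → match
v. "bbbaaabbabb" → no match
vi. "baa" → no match
vii. "bba" → no match
Total matched: 2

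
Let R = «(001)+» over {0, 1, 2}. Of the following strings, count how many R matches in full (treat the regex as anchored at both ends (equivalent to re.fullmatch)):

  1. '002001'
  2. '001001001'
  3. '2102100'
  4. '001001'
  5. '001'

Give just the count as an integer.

1 → no match — must start with '001'
2 → match
3 → no match — must start with '001'
4 → match
5 → match
Total matched: 3

3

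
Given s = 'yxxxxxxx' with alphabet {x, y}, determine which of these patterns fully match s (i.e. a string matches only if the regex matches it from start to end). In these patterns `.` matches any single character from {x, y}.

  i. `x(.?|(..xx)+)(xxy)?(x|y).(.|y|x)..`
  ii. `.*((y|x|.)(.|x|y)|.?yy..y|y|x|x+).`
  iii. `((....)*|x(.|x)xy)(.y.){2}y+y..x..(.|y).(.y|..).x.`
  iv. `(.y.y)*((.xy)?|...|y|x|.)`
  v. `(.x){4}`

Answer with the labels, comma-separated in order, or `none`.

ii, v

i → no match — must start with 'x'
ii → match
iii → no match
iv → no match
v → match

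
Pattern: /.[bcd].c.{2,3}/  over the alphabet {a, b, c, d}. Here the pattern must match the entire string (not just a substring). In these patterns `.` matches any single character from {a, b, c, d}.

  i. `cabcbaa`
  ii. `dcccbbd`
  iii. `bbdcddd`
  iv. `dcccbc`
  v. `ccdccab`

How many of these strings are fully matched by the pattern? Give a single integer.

i → no match
ii → match
iii → match
iv → match
v → match
Total matched: 4

4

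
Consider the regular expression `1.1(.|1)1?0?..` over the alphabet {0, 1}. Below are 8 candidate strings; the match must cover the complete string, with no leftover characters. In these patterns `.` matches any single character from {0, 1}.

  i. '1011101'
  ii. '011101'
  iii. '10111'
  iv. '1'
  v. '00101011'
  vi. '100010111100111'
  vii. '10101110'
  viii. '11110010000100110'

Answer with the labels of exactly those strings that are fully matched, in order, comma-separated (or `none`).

i → match
ii → no match — must start with '1'
iii → no match
iv → no match
v → no match — must start with '1'
vi → no match
vii → no match
viii → no match

i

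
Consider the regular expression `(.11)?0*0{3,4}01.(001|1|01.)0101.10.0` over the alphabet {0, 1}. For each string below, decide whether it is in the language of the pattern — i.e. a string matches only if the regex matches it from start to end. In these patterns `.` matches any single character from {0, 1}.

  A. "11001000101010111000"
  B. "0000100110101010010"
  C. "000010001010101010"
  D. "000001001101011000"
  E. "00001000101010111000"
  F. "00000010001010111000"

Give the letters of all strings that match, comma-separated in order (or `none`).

C, F

A → no match
B → no match
C → match
D → no match
E → no match
F → match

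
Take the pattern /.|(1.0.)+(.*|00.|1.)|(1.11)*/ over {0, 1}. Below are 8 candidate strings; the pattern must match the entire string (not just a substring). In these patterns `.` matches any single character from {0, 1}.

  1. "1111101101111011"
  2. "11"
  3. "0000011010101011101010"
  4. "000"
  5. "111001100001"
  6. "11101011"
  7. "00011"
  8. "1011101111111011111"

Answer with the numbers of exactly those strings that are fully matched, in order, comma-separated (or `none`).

none

1 → no match
2 → no match
3 → no match
4 → no match
5 → no match
6 → no match
7 → no match
8 → no match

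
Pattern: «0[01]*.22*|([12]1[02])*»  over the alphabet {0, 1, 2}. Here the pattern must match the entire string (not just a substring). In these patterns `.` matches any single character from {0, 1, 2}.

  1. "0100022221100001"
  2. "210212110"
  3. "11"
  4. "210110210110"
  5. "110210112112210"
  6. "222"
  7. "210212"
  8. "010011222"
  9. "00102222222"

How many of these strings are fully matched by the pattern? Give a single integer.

6

1 → no match
2 → match
3 → no match
4 → match
5 → match
6 → no match
7 → match
8 → match
9 → match
Total matched: 6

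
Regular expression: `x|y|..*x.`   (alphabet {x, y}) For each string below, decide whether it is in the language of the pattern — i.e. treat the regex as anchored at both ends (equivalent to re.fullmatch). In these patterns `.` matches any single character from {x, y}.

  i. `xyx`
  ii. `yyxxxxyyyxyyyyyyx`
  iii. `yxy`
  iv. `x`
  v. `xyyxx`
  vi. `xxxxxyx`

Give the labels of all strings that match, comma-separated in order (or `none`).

i → no match
ii → no match
iii → match
iv → match
v → match
vi → no match

iii, iv, v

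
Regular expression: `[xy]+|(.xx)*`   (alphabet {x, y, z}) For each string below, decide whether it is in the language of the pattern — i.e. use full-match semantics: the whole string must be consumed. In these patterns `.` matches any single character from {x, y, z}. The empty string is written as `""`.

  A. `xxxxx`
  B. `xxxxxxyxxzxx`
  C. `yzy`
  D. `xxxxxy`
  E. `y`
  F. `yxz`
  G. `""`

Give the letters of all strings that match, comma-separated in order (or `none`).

A, B, D, E, G

A → match
B → match
C → no match
D → match
E → match
F → no match
G → match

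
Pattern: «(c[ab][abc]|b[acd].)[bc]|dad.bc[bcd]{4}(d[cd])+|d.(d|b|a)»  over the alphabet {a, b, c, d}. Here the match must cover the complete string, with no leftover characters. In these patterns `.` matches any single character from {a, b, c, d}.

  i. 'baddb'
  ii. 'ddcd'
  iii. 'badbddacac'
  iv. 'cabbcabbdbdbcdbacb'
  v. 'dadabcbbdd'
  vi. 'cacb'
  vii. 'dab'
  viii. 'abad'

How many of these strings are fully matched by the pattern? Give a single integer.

2

i. 'baddb' → no match
ii. 'ddcd' → no match
iii. 'badbddacac' → no match
iv → no match
v. 'dadabcbbdd' → no match
vi. 'cacb' → match
vii. 'dab' → match
viii. 'abad' → no match
Total matched: 2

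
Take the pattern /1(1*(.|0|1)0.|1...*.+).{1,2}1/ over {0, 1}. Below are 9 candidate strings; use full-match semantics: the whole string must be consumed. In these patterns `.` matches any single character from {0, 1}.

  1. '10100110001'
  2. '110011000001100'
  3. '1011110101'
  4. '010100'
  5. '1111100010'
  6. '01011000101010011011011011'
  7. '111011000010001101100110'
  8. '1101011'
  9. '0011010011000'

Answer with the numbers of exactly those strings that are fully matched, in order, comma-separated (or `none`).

1 → no match
2 → no match — must end with '1'
3 → no match
4 → no match — must start with '1'
5 → no match — must end with '1'
6 → no match — must start with '1'
7 → no match — must end with '1'
8 → match
9 → no match — must start with '1'

8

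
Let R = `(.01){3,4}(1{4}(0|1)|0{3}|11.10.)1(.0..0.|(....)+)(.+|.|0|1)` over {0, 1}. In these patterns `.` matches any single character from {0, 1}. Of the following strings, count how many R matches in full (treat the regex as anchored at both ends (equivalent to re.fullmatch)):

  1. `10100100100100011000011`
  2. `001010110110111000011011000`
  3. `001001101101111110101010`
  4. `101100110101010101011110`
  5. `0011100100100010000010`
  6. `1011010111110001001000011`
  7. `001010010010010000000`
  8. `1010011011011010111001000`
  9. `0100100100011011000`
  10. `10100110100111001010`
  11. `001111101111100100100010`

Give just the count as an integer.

1

1 → match
2 → no match
3 → no match
4 → no match
5 → no match
6 → no match
7 → no match
8 → no match
9 → no match
10 → no match
11 → no match
Total matched: 1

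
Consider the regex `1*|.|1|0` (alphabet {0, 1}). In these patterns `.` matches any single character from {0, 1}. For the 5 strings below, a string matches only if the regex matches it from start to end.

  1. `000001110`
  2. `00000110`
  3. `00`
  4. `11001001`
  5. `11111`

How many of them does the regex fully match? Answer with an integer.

1

1 → no match
2 → no match
3 → no match
4 → no match
5 → match
Total matched: 1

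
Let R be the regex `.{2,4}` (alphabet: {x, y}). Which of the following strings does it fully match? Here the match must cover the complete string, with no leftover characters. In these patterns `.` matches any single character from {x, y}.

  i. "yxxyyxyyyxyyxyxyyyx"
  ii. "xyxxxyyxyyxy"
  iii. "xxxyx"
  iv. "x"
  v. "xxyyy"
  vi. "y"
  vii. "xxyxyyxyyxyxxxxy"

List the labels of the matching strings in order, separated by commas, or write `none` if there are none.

i → no match
ii → no match
iii → no match
iv → no match
v → no match
vi → no match
vii → no match

none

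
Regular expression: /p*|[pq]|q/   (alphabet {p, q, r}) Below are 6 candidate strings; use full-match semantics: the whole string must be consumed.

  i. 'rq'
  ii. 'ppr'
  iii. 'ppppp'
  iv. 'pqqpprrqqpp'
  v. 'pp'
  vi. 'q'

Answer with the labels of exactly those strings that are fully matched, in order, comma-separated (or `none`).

iii, v, vi

i → no match
ii → no match
iii → match
iv → no match
v → match
vi → match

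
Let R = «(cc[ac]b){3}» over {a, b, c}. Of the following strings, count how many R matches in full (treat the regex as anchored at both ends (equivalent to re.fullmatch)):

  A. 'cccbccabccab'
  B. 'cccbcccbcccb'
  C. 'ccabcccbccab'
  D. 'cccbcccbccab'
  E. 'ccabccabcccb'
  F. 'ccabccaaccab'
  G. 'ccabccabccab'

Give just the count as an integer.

6

A → match
B → match
C → match
D → match
E → match
F → no match
G → match
Total matched: 6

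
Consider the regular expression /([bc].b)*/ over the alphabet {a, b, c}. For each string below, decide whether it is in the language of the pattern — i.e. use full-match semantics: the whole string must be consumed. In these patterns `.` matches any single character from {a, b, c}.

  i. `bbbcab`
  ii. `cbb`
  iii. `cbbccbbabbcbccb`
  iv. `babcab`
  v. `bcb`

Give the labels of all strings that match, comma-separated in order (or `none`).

i → match
ii → match
iii → match
iv → match
v → match

i, ii, iii, iv, v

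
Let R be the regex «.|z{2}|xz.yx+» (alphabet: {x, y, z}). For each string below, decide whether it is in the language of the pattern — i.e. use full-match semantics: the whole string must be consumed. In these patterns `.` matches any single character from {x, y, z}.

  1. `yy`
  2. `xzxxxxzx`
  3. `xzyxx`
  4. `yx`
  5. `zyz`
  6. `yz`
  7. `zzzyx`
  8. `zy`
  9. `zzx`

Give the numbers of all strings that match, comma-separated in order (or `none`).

none

1 → no match
2 → no match
3 → no match
4 → no match
5 → no match
6 → no match
7 → no match
8 → no match
9 → no match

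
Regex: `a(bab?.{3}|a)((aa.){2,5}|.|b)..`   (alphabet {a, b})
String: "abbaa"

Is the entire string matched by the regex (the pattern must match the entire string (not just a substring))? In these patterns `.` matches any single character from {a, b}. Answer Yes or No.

No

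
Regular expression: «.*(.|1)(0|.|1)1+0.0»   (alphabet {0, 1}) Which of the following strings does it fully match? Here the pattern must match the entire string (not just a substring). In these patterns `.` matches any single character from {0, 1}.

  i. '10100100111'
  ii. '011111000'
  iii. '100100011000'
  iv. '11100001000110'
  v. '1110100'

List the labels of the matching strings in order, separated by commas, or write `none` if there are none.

ii, iii

i → no match — must end with '0'
ii → match
iii → match
iv → no match
v → no match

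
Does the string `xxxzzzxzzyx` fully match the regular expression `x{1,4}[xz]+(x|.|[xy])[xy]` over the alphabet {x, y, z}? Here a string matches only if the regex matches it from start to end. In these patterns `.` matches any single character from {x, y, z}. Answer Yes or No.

Yes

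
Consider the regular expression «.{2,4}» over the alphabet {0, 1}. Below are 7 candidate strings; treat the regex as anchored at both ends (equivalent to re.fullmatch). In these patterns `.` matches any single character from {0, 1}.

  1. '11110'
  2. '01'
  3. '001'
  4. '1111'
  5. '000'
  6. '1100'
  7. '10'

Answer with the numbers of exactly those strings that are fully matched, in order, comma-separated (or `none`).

2, 3, 4, 5, 6, 7

1 → no match
2 → match
3 → match
4 → match
5 → match
6 → match
7 → match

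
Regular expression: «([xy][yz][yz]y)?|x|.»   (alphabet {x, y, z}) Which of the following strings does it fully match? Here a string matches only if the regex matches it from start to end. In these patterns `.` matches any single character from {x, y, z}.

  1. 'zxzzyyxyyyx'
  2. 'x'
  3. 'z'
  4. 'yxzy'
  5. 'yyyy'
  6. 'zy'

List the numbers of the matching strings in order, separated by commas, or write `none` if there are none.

2, 3, 5

1 → no match
2 → match
3 → match
4 → no match
5 → match
6 → no match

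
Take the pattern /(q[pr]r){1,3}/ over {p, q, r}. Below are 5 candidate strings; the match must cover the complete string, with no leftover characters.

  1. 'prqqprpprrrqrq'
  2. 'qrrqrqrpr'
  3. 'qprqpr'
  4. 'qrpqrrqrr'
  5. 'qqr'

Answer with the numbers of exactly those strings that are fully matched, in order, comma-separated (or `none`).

3

1 → no match — must start with 'q'
2 → no match
3 → match
4 → no match
5 → no match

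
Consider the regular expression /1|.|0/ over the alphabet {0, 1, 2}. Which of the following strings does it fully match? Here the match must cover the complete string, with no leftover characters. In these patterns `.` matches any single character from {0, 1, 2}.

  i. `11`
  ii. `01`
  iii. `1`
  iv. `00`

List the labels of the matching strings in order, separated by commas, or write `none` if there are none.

iii

i. `11` → no match
ii. `01` → no match
iii. `1` → match
iv. `00` → no match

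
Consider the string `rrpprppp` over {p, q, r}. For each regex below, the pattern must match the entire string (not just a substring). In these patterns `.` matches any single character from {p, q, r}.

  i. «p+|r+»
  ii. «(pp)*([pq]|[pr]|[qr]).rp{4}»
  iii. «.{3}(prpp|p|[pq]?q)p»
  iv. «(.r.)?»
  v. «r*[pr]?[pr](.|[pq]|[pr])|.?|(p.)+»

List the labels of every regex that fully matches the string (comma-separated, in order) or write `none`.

i → no match
ii → no match
iii → match
iv → no match
v → no match

iii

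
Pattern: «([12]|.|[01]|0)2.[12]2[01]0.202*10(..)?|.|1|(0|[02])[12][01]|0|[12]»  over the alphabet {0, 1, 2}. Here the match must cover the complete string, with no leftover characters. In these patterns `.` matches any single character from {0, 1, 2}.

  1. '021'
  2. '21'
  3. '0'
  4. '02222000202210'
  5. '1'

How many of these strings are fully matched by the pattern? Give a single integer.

4

1. '021' → match
2. '21' → no match
3. '0' → match
4 → match
5. '1' → match
Total matched: 4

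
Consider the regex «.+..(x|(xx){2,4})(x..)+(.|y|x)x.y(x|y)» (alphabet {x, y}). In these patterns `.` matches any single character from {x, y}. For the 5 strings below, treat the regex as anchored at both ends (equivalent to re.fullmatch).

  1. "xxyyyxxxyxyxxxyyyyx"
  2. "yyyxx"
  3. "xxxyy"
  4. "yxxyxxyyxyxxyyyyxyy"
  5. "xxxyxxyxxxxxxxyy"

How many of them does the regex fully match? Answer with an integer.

1 → no match
2 → no match
3 → no match
4 → no match
5 → match
Total matched: 1

1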